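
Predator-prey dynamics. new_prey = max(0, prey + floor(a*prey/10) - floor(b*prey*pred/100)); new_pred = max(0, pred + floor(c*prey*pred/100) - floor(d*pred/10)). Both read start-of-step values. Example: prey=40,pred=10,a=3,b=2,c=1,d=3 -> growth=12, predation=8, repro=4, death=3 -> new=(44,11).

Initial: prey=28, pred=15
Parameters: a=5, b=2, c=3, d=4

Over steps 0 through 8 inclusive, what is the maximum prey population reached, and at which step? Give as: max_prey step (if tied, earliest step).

Step 1: prey: 28+14-8=34; pred: 15+12-6=21
Step 2: prey: 34+17-14=37; pred: 21+21-8=34
Step 3: prey: 37+18-25=30; pred: 34+37-13=58
Step 4: prey: 30+15-34=11; pred: 58+52-23=87
Step 5: prey: 11+5-19=0; pred: 87+28-34=81
Step 6: prey: 0+0-0=0; pred: 81+0-32=49
Step 7: prey: 0+0-0=0; pred: 49+0-19=30
Step 8: prey: 0+0-0=0; pred: 30+0-12=18
Max prey = 37 at step 2

Answer: 37 2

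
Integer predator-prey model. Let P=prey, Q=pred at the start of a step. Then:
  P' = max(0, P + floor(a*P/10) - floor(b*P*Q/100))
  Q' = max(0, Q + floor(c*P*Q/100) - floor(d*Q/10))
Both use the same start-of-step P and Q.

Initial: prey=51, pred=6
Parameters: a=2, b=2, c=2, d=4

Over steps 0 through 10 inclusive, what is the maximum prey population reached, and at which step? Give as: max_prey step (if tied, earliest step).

Step 1: prey: 51+10-6=55; pred: 6+6-2=10
Step 2: prey: 55+11-11=55; pred: 10+11-4=17
Step 3: prey: 55+11-18=48; pred: 17+18-6=29
Step 4: prey: 48+9-27=30; pred: 29+27-11=45
Step 5: prey: 30+6-27=9; pred: 45+27-18=54
Step 6: prey: 9+1-9=1; pred: 54+9-21=42
Step 7: prey: 1+0-0=1; pred: 42+0-16=26
Step 8: prey: 1+0-0=1; pred: 26+0-10=16
Step 9: prey: 1+0-0=1; pred: 16+0-6=10
Step 10: prey: 1+0-0=1; pred: 10+0-4=6
Max prey = 55 at step 1

Answer: 55 1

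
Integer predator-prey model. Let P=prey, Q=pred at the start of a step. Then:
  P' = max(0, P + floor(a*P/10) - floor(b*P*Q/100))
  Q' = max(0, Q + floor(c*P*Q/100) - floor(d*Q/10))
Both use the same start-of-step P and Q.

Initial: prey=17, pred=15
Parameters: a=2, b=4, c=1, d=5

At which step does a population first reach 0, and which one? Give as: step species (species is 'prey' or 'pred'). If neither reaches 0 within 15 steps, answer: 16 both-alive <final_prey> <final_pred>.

Step 1: prey: 17+3-10=10; pred: 15+2-7=10
Step 2: prey: 10+2-4=8; pred: 10+1-5=6
Step 3: prey: 8+1-1=8; pred: 6+0-3=3
Step 4: prey: 8+1-0=9; pred: 3+0-1=2
Step 5: prey: 9+1-0=10; pred: 2+0-1=1
Step 6: prey: 10+2-0=12; pred: 1+0-0=1
Step 7: prey: 12+2-0=14; pred: 1+0-0=1
Step 8: prey: 14+2-0=16; pred: 1+0-0=1
Step 9: prey: 16+3-0=19; pred: 1+0-0=1
Step 10: prey: 19+3-0=22; pred: 1+0-0=1
Step 11: prey: 22+4-0=26; pred: 1+0-0=1
Step 12: prey: 26+5-1=30; pred: 1+0-0=1
Step 13: prey: 30+6-1=35; pred: 1+0-0=1
Step 14: prey: 35+7-1=41; pred: 1+0-0=1
Step 15: prey: 41+8-1=48; pred: 1+0-0=1
No extinction within 15 steps

Answer: 16 both-alive 48 1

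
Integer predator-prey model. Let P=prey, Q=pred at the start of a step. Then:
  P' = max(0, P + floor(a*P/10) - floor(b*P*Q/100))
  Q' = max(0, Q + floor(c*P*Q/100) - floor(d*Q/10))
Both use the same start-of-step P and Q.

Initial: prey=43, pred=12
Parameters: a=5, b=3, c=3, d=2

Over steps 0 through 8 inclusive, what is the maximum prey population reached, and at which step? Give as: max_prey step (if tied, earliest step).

Step 1: prey: 43+21-15=49; pred: 12+15-2=25
Step 2: prey: 49+24-36=37; pred: 25+36-5=56
Step 3: prey: 37+18-62=0; pred: 56+62-11=107
Step 4: prey: 0+0-0=0; pred: 107+0-21=86
Step 5: prey: 0+0-0=0; pred: 86+0-17=69
Step 6: prey: 0+0-0=0; pred: 69+0-13=56
Step 7: prey: 0+0-0=0; pred: 56+0-11=45
Step 8: prey: 0+0-0=0; pred: 45+0-9=36
Max prey = 49 at step 1

Answer: 49 1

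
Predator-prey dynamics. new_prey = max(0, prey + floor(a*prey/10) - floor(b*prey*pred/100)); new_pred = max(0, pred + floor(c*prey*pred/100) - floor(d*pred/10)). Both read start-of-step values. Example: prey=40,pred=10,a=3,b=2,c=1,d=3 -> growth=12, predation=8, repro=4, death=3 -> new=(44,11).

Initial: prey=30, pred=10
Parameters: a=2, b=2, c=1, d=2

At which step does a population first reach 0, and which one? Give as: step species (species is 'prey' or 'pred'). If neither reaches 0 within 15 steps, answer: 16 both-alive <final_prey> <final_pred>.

Step 1: prey: 30+6-6=30; pred: 10+3-2=11
Step 2: prey: 30+6-6=30; pred: 11+3-2=12
Step 3: prey: 30+6-7=29; pred: 12+3-2=13
Step 4: prey: 29+5-7=27; pred: 13+3-2=14
Step 5: prey: 27+5-7=25; pred: 14+3-2=15
Step 6: prey: 25+5-7=23; pred: 15+3-3=15
Step 7: prey: 23+4-6=21; pred: 15+3-3=15
Step 8: prey: 21+4-6=19; pred: 15+3-3=15
Step 9: prey: 19+3-5=17; pred: 15+2-3=14
Step 10: prey: 17+3-4=16; pred: 14+2-2=14
Step 11: prey: 16+3-4=15; pred: 14+2-2=14
Step 12: prey: 15+3-4=14; pred: 14+2-2=14
Step 13: prey: 14+2-3=13; pred: 14+1-2=13
Step 14: prey: 13+2-3=12; pred: 13+1-2=12
Step 15: prey: 12+2-2=12; pred: 12+1-2=11
No extinction within 15 steps

Answer: 16 both-alive 12 11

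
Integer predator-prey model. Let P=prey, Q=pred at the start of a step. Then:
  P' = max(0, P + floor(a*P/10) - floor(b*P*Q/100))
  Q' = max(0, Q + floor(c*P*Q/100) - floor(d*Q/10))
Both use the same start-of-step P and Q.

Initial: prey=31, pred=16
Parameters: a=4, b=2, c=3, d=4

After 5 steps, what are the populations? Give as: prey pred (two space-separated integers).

Step 1: prey: 31+12-9=34; pred: 16+14-6=24
Step 2: prey: 34+13-16=31; pred: 24+24-9=39
Step 3: prey: 31+12-24=19; pred: 39+36-15=60
Step 4: prey: 19+7-22=4; pred: 60+34-24=70
Step 5: prey: 4+1-5=0; pred: 70+8-28=50

Answer: 0 50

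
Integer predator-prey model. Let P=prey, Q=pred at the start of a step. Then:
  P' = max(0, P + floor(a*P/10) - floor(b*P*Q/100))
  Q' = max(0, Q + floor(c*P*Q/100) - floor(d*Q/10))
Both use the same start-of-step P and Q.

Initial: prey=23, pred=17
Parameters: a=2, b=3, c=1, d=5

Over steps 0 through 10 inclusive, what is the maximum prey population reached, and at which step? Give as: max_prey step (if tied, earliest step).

Answer: 42 10

Derivation:
Step 1: prey: 23+4-11=16; pred: 17+3-8=12
Step 2: prey: 16+3-5=14; pred: 12+1-6=7
Step 3: prey: 14+2-2=14; pred: 7+0-3=4
Step 4: prey: 14+2-1=15; pred: 4+0-2=2
Step 5: prey: 15+3-0=18; pred: 2+0-1=1
Step 6: prey: 18+3-0=21; pred: 1+0-0=1
Step 7: prey: 21+4-0=25; pred: 1+0-0=1
Step 8: prey: 25+5-0=30; pred: 1+0-0=1
Step 9: prey: 30+6-0=36; pred: 1+0-0=1
Step 10: prey: 36+7-1=42; pred: 1+0-0=1
Max prey = 42 at step 10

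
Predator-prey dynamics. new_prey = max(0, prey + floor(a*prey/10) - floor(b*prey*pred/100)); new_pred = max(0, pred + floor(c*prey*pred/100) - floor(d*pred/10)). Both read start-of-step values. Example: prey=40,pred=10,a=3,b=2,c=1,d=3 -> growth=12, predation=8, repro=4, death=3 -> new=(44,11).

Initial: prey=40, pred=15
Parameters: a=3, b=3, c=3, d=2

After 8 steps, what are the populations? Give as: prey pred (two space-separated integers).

Answer: 0 23

Derivation:
Step 1: prey: 40+12-18=34; pred: 15+18-3=30
Step 2: prey: 34+10-30=14; pred: 30+30-6=54
Step 3: prey: 14+4-22=0; pred: 54+22-10=66
Step 4: prey: 0+0-0=0; pred: 66+0-13=53
Step 5: prey: 0+0-0=0; pred: 53+0-10=43
Step 6: prey: 0+0-0=0; pred: 43+0-8=35
Step 7: prey: 0+0-0=0; pred: 35+0-7=28
Step 8: prey: 0+0-0=0; pred: 28+0-5=23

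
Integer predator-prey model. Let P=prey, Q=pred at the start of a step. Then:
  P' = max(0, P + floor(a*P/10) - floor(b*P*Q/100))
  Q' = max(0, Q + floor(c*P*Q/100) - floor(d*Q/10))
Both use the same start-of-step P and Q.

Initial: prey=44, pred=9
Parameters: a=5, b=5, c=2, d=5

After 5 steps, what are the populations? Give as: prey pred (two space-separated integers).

Answer: 3 16

Derivation:
Step 1: prey: 44+22-19=47; pred: 9+7-4=12
Step 2: prey: 47+23-28=42; pred: 12+11-6=17
Step 3: prey: 42+21-35=28; pred: 17+14-8=23
Step 4: prey: 28+14-32=10; pred: 23+12-11=24
Step 5: prey: 10+5-12=3; pred: 24+4-12=16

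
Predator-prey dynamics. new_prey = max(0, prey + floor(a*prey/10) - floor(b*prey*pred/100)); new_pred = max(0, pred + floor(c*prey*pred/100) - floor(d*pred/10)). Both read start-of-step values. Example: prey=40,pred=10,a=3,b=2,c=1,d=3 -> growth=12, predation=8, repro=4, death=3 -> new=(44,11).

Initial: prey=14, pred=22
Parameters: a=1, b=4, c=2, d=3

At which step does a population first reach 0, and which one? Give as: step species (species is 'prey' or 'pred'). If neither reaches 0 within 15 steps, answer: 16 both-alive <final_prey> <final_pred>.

Answer: 16 both-alive 1 3

Derivation:
Step 1: prey: 14+1-12=3; pred: 22+6-6=22
Step 2: prey: 3+0-2=1; pred: 22+1-6=17
Step 3: prey: 1+0-0=1; pred: 17+0-5=12
Step 4: prey: 1+0-0=1; pred: 12+0-3=9
Step 5: prey: 1+0-0=1; pred: 9+0-2=7
Step 6: prey: 1+0-0=1; pred: 7+0-2=5
Step 7: prey: 1+0-0=1; pred: 5+0-1=4
Step 8: prey: 1+0-0=1; pred: 4+0-1=3
Step 9: prey: 1+0-0=1; pred: 3+0-0=3
Steps 10-15: state stable at prey=1, pred=3 (no change)
No extinction within 15 steps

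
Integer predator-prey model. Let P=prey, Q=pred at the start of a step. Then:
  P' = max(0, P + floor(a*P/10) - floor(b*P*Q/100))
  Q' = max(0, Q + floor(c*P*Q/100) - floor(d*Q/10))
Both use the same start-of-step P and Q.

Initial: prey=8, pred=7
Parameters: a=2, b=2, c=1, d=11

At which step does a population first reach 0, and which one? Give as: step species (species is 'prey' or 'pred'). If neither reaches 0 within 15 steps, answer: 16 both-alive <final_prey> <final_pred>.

Answer: 1 pred

Derivation:
Step 1: prey: 8+1-1=8; pred: 7+0-7=0
First extinction: pred at step 1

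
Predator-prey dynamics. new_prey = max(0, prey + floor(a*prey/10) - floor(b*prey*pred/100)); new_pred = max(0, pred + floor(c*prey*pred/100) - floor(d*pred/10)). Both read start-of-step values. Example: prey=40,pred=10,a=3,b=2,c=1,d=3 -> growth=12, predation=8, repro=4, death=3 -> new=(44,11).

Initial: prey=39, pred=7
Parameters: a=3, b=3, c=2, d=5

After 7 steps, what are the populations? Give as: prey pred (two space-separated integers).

Answer: 9 17

Derivation:
Step 1: prey: 39+11-8=42; pred: 7+5-3=9
Step 2: prey: 42+12-11=43; pred: 9+7-4=12
Step 3: prey: 43+12-15=40; pred: 12+10-6=16
Step 4: prey: 40+12-19=33; pred: 16+12-8=20
Step 5: prey: 33+9-19=23; pred: 20+13-10=23
Step 6: prey: 23+6-15=14; pred: 23+10-11=22
Step 7: prey: 14+4-9=9; pred: 22+6-11=17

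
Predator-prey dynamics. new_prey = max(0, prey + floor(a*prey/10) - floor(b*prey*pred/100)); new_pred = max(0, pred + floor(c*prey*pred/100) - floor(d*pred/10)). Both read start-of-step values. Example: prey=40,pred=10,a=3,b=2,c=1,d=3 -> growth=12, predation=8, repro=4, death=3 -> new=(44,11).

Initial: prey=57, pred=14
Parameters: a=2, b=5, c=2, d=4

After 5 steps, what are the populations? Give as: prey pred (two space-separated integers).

Answer: 0 7

Derivation:
Step 1: prey: 57+11-39=29; pred: 14+15-5=24
Step 2: prey: 29+5-34=0; pred: 24+13-9=28
Step 3: prey: 0+0-0=0; pred: 28+0-11=17
Step 4: prey: 0+0-0=0; pred: 17+0-6=11
Step 5: prey: 0+0-0=0; pred: 11+0-4=7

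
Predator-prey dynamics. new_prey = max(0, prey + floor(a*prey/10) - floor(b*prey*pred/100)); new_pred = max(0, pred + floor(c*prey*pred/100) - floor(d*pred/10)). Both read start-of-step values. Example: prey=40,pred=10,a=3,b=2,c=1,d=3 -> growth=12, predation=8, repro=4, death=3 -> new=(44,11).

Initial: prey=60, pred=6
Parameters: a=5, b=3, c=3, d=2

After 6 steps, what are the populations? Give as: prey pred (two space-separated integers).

Step 1: prey: 60+30-10=80; pred: 6+10-1=15
Step 2: prey: 80+40-36=84; pred: 15+36-3=48
Step 3: prey: 84+42-120=6; pred: 48+120-9=159
Step 4: prey: 6+3-28=0; pred: 159+28-31=156
Step 5: prey: 0+0-0=0; pred: 156+0-31=125
Step 6: prey: 0+0-0=0; pred: 125+0-25=100

Answer: 0 100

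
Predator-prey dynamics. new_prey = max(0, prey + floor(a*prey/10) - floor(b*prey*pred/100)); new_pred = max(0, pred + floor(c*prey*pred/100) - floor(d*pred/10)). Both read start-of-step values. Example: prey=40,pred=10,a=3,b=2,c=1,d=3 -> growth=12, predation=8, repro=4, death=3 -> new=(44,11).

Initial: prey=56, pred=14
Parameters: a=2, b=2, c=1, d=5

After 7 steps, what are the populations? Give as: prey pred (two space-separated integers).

Answer: 41 8

Derivation:
Step 1: prey: 56+11-15=52; pred: 14+7-7=14
Step 2: prey: 52+10-14=48; pred: 14+7-7=14
Step 3: prey: 48+9-13=44; pred: 14+6-7=13
Step 4: prey: 44+8-11=41; pred: 13+5-6=12
Step 5: prey: 41+8-9=40; pred: 12+4-6=10
Step 6: prey: 40+8-8=40; pred: 10+4-5=9
Step 7: prey: 40+8-7=41; pred: 9+3-4=8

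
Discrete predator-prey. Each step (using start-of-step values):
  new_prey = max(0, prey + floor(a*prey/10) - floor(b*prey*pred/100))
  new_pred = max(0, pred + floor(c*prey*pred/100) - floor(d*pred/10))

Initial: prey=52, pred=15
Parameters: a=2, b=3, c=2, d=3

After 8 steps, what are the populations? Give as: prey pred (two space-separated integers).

Step 1: prey: 52+10-23=39; pred: 15+15-4=26
Step 2: prey: 39+7-30=16; pred: 26+20-7=39
Step 3: prey: 16+3-18=1; pred: 39+12-11=40
Step 4: prey: 1+0-1=0; pred: 40+0-12=28
Step 5: prey: 0+0-0=0; pred: 28+0-8=20
Step 6: prey: 0+0-0=0; pred: 20+0-6=14
Step 7: prey: 0+0-0=0; pred: 14+0-4=10
Step 8: prey: 0+0-0=0; pred: 10+0-3=7

Answer: 0 7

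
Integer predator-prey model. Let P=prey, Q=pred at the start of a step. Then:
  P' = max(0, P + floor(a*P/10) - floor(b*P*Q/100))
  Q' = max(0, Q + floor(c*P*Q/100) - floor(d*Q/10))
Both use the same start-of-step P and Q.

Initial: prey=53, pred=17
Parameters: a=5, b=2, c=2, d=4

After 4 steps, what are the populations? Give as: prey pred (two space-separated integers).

Step 1: prey: 53+26-18=61; pred: 17+18-6=29
Step 2: prey: 61+30-35=56; pred: 29+35-11=53
Step 3: prey: 56+28-59=25; pred: 53+59-21=91
Step 4: prey: 25+12-45=0; pred: 91+45-36=100

Answer: 0 100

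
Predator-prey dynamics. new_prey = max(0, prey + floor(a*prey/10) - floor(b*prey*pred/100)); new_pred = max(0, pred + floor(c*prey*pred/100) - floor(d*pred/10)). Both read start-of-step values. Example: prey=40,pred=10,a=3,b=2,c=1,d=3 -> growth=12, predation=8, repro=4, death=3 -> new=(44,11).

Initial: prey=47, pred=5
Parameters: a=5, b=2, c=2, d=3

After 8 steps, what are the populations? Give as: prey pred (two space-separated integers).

Step 1: prey: 47+23-4=66; pred: 5+4-1=8
Step 2: prey: 66+33-10=89; pred: 8+10-2=16
Step 3: prey: 89+44-28=105; pred: 16+28-4=40
Step 4: prey: 105+52-84=73; pred: 40+84-12=112
Step 5: prey: 73+36-163=0; pred: 112+163-33=242
Step 6: prey: 0+0-0=0; pred: 242+0-72=170
Step 7: prey: 0+0-0=0; pred: 170+0-51=119
Step 8: prey: 0+0-0=0; pred: 119+0-35=84

Answer: 0 84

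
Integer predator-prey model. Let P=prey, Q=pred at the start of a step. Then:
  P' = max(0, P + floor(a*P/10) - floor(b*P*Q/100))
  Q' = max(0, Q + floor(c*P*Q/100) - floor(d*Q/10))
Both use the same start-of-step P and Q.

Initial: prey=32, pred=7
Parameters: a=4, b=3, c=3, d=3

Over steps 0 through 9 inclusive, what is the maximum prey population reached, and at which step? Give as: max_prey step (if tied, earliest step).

Step 1: prey: 32+12-6=38; pred: 7+6-2=11
Step 2: prey: 38+15-12=41; pred: 11+12-3=20
Step 3: prey: 41+16-24=33; pred: 20+24-6=38
Step 4: prey: 33+13-37=9; pred: 38+37-11=64
Step 5: prey: 9+3-17=0; pred: 64+17-19=62
Step 6: prey: 0+0-0=0; pred: 62+0-18=44
Step 7: prey: 0+0-0=0; pred: 44+0-13=31
Step 8: prey: 0+0-0=0; pred: 31+0-9=22
Step 9: prey: 0+0-0=0; pred: 22+0-6=16
Max prey = 41 at step 2

Answer: 41 2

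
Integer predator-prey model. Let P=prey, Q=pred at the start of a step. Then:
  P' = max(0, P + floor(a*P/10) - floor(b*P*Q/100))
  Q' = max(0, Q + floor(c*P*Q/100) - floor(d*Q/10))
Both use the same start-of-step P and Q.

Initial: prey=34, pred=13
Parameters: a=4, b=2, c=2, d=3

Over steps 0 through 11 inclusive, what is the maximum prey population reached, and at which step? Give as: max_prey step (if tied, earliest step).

Step 1: prey: 34+13-8=39; pred: 13+8-3=18
Step 2: prey: 39+15-14=40; pred: 18+14-5=27
Step 3: prey: 40+16-21=35; pred: 27+21-8=40
Step 4: prey: 35+14-28=21; pred: 40+28-12=56
Step 5: prey: 21+8-23=6; pred: 56+23-16=63
Step 6: prey: 6+2-7=1; pred: 63+7-18=52
Step 7: prey: 1+0-1=0; pred: 52+1-15=38
Step 8: prey: 0+0-0=0; pred: 38+0-11=27
Step 9: prey: 0+0-0=0; pred: 27+0-8=19
Step 10: prey: 0+0-0=0; pred: 19+0-5=14
Step 11: prey: 0+0-0=0; pred: 14+0-4=10
Max prey = 40 at step 2

Answer: 40 2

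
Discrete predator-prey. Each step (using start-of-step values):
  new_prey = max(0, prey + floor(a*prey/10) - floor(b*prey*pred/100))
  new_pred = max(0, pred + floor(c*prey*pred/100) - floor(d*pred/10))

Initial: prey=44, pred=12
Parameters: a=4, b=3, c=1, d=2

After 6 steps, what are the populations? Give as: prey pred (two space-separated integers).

Step 1: prey: 44+17-15=46; pred: 12+5-2=15
Step 2: prey: 46+18-20=44; pred: 15+6-3=18
Step 3: prey: 44+17-23=38; pred: 18+7-3=22
Step 4: prey: 38+15-25=28; pred: 22+8-4=26
Step 5: prey: 28+11-21=18; pred: 26+7-5=28
Step 6: prey: 18+7-15=10; pred: 28+5-5=28

Answer: 10 28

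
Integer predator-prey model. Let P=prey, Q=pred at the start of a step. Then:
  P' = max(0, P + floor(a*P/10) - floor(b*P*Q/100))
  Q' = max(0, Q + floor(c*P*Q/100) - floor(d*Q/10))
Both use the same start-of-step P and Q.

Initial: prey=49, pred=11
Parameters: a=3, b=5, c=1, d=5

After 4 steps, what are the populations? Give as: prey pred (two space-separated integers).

Answer: 21 5

Derivation:
Step 1: prey: 49+14-26=37; pred: 11+5-5=11
Step 2: prey: 37+11-20=28; pred: 11+4-5=10
Step 3: prey: 28+8-14=22; pred: 10+2-5=7
Step 4: prey: 22+6-7=21; pred: 7+1-3=5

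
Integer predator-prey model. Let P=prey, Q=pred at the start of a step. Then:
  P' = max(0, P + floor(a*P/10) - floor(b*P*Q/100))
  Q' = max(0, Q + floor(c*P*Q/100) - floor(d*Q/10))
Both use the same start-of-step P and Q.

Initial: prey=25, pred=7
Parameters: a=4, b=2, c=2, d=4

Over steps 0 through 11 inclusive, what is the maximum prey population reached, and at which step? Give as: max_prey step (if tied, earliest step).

Answer: 53 4

Derivation:
Step 1: prey: 25+10-3=32; pred: 7+3-2=8
Step 2: prey: 32+12-5=39; pred: 8+5-3=10
Step 3: prey: 39+15-7=47; pred: 10+7-4=13
Step 4: prey: 47+18-12=53; pred: 13+12-5=20
Step 5: prey: 53+21-21=53; pred: 20+21-8=33
Step 6: prey: 53+21-34=40; pred: 33+34-13=54
Step 7: prey: 40+16-43=13; pred: 54+43-21=76
Step 8: prey: 13+5-19=0; pred: 76+19-30=65
Step 9: prey: 0+0-0=0; pred: 65+0-26=39
Step 10: prey: 0+0-0=0; pred: 39+0-15=24
Step 11: prey: 0+0-0=0; pred: 24+0-9=15
Max prey = 53 at step 4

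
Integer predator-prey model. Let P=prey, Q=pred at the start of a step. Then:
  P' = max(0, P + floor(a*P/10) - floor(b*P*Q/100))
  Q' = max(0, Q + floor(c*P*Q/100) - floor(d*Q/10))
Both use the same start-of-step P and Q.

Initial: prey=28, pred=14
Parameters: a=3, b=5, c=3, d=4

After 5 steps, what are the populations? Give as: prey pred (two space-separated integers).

Answer: 1 7

Derivation:
Step 1: prey: 28+8-19=17; pred: 14+11-5=20
Step 2: prey: 17+5-17=5; pred: 20+10-8=22
Step 3: prey: 5+1-5=1; pred: 22+3-8=17
Step 4: prey: 1+0-0=1; pred: 17+0-6=11
Step 5: prey: 1+0-0=1; pred: 11+0-4=7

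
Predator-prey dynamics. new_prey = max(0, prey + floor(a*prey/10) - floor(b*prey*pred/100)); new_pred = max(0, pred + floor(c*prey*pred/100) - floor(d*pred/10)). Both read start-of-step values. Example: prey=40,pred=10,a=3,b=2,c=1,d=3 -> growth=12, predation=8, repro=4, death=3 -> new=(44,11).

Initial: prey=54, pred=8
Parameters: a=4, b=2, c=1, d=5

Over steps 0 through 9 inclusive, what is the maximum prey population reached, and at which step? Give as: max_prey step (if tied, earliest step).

Step 1: prey: 54+21-8=67; pred: 8+4-4=8
Step 2: prey: 67+26-10=83; pred: 8+5-4=9
Step 3: prey: 83+33-14=102; pred: 9+7-4=12
Step 4: prey: 102+40-24=118; pred: 12+12-6=18
Step 5: prey: 118+47-42=123; pred: 18+21-9=30
Step 6: prey: 123+49-73=99; pred: 30+36-15=51
Step 7: prey: 99+39-100=38; pred: 51+50-25=76
Step 8: prey: 38+15-57=0; pred: 76+28-38=66
Step 9: prey: 0+0-0=0; pred: 66+0-33=33
Max prey = 123 at step 5

Answer: 123 5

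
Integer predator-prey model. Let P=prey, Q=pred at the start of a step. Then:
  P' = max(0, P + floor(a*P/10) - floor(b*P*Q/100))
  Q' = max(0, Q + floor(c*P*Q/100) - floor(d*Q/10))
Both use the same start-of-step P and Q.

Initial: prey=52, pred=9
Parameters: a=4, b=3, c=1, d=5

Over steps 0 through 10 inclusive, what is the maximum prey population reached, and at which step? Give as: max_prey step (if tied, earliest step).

Step 1: prey: 52+20-14=58; pred: 9+4-4=9
Step 2: prey: 58+23-15=66; pred: 9+5-4=10
Step 3: prey: 66+26-19=73; pred: 10+6-5=11
Step 4: prey: 73+29-24=78; pred: 11+8-5=14
Step 5: prey: 78+31-32=77; pred: 14+10-7=17
Step 6: prey: 77+30-39=68; pred: 17+13-8=22
Step 7: prey: 68+27-44=51; pred: 22+14-11=25
Step 8: prey: 51+20-38=33; pred: 25+12-12=25
Step 9: prey: 33+13-24=22; pred: 25+8-12=21
Step 10: prey: 22+8-13=17; pred: 21+4-10=15
Max prey = 78 at step 4

Answer: 78 4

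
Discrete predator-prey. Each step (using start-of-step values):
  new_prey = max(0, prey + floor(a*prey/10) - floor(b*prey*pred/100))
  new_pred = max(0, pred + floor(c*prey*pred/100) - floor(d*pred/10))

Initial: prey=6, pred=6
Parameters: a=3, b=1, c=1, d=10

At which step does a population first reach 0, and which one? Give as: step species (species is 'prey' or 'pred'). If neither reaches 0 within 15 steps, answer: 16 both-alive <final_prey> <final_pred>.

Answer: 1 pred

Derivation:
Step 1: prey: 6+1-0=7; pred: 6+0-6=0
First extinction: pred at step 1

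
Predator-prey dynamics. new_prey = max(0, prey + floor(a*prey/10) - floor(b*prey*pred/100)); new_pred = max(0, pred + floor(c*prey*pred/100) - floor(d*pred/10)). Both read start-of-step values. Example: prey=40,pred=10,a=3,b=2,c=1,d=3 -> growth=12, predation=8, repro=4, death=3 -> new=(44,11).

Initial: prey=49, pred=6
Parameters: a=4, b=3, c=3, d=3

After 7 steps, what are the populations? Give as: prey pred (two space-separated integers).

Answer: 0 43

Derivation:
Step 1: prey: 49+19-8=60; pred: 6+8-1=13
Step 2: prey: 60+24-23=61; pred: 13+23-3=33
Step 3: prey: 61+24-60=25; pred: 33+60-9=84
Step 4: prey: 25+10-63=0; pred: 84+63-25=122
Step 5: prey: 0+0-0=0; pred: 122+0-36=86
Step 6: prey: 0+0-0=0; pred: 86+0-25=61
Step 7: prey: 0+0-0=0; pred: 61+0-18=43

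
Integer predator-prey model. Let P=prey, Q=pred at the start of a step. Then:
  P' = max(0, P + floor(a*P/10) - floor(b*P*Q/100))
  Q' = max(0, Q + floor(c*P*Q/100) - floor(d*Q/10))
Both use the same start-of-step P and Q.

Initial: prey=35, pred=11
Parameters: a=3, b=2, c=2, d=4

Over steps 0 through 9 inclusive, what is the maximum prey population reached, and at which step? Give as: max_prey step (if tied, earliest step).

Step 1: prey: 35+10-7=38; pred: 11+7-4=14
Step 2: prey: 38+11-10=39; pred: 14+10-5=19
Step 3: prey: 39+11-14=36; pred: 19+14-7=26
Step 4: prey: 36+10-18=28; pred: 26+18-10=34
Step 5: prey: 28+8-19=17; pred: 34+19-13=40
Step 6: prey: 17+5-13=9; pred: 40+13-16=37
Step 7: prey: 9+2-6=5; pred: 37+6-14=29
Step 8: prey: 5+1-2=4; pred: 29+2-11=20
Step 9: prey: 4+1-1=4; pred: 20+1-8=13
Max prey = 39 at step 2

Answer: 39 2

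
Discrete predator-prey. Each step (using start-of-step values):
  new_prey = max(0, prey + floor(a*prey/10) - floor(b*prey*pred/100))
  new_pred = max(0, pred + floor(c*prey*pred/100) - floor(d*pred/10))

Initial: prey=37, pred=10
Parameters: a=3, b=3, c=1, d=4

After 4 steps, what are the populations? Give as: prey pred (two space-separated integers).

Answer: 42 9

Derivation:
Step 1: prey: 37+11-11=37; pred: 10+3-4=9
Step 2: prey: 37+11-9=39; pred: 9+3-3=9
Step 3: prey: 39+11-10=40; pred: 9+3-3=9
Step 4: prey: 40+12-10=42; pred: 9+3-3=9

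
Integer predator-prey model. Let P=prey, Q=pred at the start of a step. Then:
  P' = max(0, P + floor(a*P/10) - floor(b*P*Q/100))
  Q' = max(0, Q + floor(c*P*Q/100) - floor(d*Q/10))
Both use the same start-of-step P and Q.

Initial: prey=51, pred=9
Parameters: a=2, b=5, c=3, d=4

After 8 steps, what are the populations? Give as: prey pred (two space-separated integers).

Step 1: prey: 51+10-22=39; pred: 9+13-3=19
Step 2: prey: 39+7-37=9; pred: 19+22-7=34
Step 3: prey: 9+1-15=0; pred: 34+9-13=30
Step 4: prey: 0+0-0=0; pred: 30+0-12=18
Step 5: prey: 0+0-0=0; pred: 18+0-7=11
Step 6: prey: 0+0-0=0; pred: 11+0-4=7
Step 7: prey: 0+0-0=0; pred: 7+0-2=5
Step 8: prey: 0+0-0=0; pred: 5+0-2=3

Answer: 0 3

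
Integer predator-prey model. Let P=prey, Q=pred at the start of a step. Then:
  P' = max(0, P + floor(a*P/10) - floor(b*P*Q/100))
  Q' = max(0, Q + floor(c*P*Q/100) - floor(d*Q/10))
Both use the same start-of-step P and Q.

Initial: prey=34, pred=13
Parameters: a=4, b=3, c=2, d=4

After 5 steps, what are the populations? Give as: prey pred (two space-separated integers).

Step 1: prey: 34+13-13=34; pred: 13+8-5=16
Step 2: prey: 34+13-16=31; pred: 16+10-6=20
Step 3: prey: 31+12-18=25; pred: 20+12-8=24
Step 4: prey: 25+10-18=17; pred: 24+12-9=27
Step 5: prey: 17+6-13=10; pred: 27+9-10=26

Answer: 10 26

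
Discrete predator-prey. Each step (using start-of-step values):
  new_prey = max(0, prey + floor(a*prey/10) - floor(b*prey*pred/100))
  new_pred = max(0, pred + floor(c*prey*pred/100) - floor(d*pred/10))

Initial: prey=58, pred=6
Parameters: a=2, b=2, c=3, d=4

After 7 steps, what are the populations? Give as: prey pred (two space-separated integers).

Answer: 0 27

Derivation:
Step 1: prey: 58+11-6=63; pred: 6+10-2=14
Step 2: prey: 63+12-17=58; pred: 14+26-5=35
Step 3: prey: 58+11-40=29; pred: 35+60-14=81
Step 4: prey: 29+5-46=0; pred: 81+70-32=119
Step 5: prey: 0+0-0=0; pred: 119+0-47=72
Step 6: prey: 0+0-0=0; pred: 72+0-28=44
Step 7: prey: 0+0-0=0; pred: 44+0-17=27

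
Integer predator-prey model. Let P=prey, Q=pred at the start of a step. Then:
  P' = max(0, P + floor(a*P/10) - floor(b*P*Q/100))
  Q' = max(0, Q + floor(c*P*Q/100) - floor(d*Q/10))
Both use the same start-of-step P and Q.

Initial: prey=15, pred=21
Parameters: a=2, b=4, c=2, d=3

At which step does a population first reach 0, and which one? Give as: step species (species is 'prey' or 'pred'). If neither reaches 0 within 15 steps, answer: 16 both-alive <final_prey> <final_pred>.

Step 1: prey: 15+3-12=6; pred: 21+6-6=21
Step 2: prey: 6+1-5=2; pred: 21+2-6=17
Step 3: prey: 2+0-1=1; pred: 17+0-5=12
Step 4: prey: 1+0-0=1; pred: 12+0-3=9
Step 5: prey: 1+0-0=1; pred: 9+0-2=7
Step 6: prey: 1+0-0=1; pred: 7+0-2=5
Step 7: prey: 1+0-0=1; pred: 5+0-1=4
Step 8: prey: 1+0-0=1; pred: 4+0-1=3
Step 9: prey: 1+0-0=1; pred: 3+0-0=3
Steps 10-15: state stable at prey=1, pred=3 (no change)
No extinction within 15 steps

Answer: 16 both-alive 1 3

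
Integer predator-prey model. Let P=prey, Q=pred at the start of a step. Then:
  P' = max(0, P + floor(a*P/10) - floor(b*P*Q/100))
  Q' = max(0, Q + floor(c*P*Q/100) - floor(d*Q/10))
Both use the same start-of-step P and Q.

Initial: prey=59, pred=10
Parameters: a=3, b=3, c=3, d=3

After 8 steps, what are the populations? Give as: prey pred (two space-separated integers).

Answer: 0 19

Derivation:
Step 1: prey: 59+17-17=59; pred: 10+17-3=24
Step 2: prey: 59+17-42=34; pred: 24+42-7=59
Step 3: prey: 34+10-60=0; pred: 59+60-17=102
Step 4: prey: 0+0-0=0; pred: 102+0-30=72
Step 5: prey: 0+0-0=0; pred: 72+0-21=51
Step 6: prey: 0+0-0=0; pred: 51+0-15=36
Step 7: prey: 0+0-0=0; pred: 36+0-10=26
Step 8: prey: 0+0-0=0; pred: 26+0-7=19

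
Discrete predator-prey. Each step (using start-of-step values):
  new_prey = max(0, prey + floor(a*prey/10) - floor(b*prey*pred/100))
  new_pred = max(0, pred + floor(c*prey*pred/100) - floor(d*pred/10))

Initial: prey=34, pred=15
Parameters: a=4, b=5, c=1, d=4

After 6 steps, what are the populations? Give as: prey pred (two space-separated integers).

Answer: 13 3

Derivation:
Step 1: prey: 34+13-25=22; pred: 15+5-6=14
Step 2: prey: 22+8-15=15; pred: 14+3-5=12
Step 3: prey: 15+6-9=12; pred: 12+1-4=9
Step 4: prey: 12+4-5=11; pred: 9+1-3=7
Step 5: prey: 11+4-3=12; pred: 7+0-2=5
Step 6: prey: 12+4-3=13; pred: 5+0-2=3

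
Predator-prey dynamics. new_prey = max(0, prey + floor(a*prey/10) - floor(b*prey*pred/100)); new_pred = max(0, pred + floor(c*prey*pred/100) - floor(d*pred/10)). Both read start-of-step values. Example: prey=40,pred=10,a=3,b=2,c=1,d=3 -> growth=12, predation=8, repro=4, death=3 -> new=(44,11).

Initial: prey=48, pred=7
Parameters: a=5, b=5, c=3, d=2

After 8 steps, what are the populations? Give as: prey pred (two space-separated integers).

Answer: 0 27

Derivation:
Step 1: prey: 48+24-16=56; pred: 7+10-1=16
Step 2: prey: 56+28-44=40; pred: 16+26-3=39
Step 3: prey: 40+20-78=0; pred: 39+46-7=78
Step 4: prey: 0+0-0=0; pred: 78+0-15=63
Step 5: prey: 0+0-0=0; pred: 63+0-12=51
Step 6: prey: 0+0-0=0; pred: 51+0-10=41
Step 7: prey: 0+0-0=0; pred: 41+0-8=33
Step 8: prey: 0+0-0=0; pred: 33+0-6=27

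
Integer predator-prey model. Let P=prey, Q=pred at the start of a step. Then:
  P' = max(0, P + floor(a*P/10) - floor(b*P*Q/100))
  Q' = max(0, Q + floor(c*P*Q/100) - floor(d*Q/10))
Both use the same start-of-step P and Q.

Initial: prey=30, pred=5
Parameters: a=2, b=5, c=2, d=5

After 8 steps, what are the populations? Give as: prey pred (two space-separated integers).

Answer: 18 3

Derivation:
Step 1: prey: 30+6-7=29; pred: 5+3-2=6
Step 2: prey: 29+5-8=26; pred: 6+3-3=6
Step 3: prey: 26+5-7=24; pred: 6+3-3=6
Step 4: prey: 24+4-7=21; pred: 6+2-3=5
Step 5: prey: 21+4-5=20; pred: 5+2-2=5
Step 6: prey: 20+4-5=19; pred: 5+2-2=5
Step 7: prey: 19+3-4=18; pred: 5+1-2=4
Step 8: prey: 18+3-3=18; pred: 4+1-2=3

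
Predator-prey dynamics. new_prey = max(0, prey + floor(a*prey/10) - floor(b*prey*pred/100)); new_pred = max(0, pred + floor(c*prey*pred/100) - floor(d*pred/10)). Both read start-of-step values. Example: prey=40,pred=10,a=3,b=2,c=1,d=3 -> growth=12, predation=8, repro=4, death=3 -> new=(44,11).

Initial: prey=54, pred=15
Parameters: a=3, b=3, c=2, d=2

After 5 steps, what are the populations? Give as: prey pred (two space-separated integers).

Answer: 0 39

Derivation:
Step 1: prey: 54+16-24=46; pred: 15+16-3=28
Step 2: prey: 46+13-38=21; pred: 28+25-5=48
Step 3: prey: 21+6-30=0; pred: 48+20-9=59
Step 4: prey: 0+0-0=0; pred: 59+0-11=48
Step 5: prey: 0+0-0=0; pred: 48+0-9=39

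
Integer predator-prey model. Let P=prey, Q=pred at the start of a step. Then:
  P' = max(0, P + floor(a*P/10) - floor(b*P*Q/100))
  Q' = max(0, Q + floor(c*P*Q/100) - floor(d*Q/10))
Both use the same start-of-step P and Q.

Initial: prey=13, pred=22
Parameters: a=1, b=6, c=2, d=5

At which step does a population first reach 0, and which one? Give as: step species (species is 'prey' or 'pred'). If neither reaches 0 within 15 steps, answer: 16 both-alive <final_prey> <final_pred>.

Answer: 1 prey

Derivation:
Step 1: prey: 13+1-17=0; pred: 22+5-11=16
First extinction: prey at step 1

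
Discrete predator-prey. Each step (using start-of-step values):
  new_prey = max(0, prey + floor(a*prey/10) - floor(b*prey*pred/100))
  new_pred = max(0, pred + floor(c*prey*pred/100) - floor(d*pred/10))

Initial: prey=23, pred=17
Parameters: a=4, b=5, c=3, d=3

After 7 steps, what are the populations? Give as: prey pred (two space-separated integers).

Step 1: prey: 23+9-19=13; pred: 17+11-5=23
Step 2: prey: 13+5-14=4; pred: 23+8-6=25
Step 3: prey: 4+1-5=0; pred: 25+3-7=21
Step 4: prey: 0+0-0=0; pred: 21+0-6=15
Step 5: prey: 0+0-0=0; pred: 15+0-4=11
Step 6: prey: 0+0-0=0; pred: 11+0-3=8
Step 7: prey: 0+0-0=0; pred: 8+0-2=6

Answer: 0 6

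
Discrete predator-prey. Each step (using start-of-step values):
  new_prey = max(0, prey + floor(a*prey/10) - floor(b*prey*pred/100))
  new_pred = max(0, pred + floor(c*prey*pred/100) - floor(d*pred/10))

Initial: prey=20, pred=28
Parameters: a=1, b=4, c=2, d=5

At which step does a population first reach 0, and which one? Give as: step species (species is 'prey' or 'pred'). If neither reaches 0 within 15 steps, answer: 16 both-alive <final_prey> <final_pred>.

Answer: 1 prey

Derivation:
Step 1: prey: 20+2-22=0; pred: 28+11-14=25
First extinction: prey at step 1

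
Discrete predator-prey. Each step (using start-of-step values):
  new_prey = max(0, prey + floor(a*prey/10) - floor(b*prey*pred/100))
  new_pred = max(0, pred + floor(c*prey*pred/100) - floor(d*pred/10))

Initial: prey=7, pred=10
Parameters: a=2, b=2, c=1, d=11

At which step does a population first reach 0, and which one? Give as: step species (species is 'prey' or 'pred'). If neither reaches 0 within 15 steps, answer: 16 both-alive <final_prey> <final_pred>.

Answer: 1 pred

Derivation:
Step 1: prey: 7+1-1=7; pred: 10+0-11=0
First extinction: pred at step 1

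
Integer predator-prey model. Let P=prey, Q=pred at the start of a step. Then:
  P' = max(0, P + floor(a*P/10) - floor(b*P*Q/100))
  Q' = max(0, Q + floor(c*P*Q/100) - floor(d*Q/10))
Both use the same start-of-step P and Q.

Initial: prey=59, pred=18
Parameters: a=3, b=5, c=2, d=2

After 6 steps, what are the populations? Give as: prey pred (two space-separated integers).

Answer: 0 20

Derivation:
Step 1: prey: 59+17-53=23; pred: 18+21-3=36
Step 2: prey: 23+6-41=0; pred: 36+16-7=45
Step 3: prey: 0+0-0=0; pred: 45+0-9=36
Step 4: prey: 0+0-0=0; pred: 36+0-7=29
Step 5: prey: 0+0-0=0; pred: 29+0-5=24
Step 6: prey: 0+0-0=0; pred: 24+0-4=20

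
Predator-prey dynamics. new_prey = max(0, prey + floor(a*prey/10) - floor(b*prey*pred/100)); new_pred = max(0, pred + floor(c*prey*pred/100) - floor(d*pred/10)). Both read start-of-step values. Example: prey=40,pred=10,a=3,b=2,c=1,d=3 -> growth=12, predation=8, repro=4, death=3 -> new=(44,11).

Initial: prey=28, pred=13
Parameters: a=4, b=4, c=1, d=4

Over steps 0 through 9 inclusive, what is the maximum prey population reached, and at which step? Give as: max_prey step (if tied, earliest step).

Answer: 64 9

Derivation:
Step 1: prey: 28+11-14=25; pred: 13+3-5=11
Step 2: prey: 25+10-11=24; pred: 11+2-4=9
Step 3: prey: 24+9-8=25; pred: 9+2-3=8
Step 4: prey: 25+10-8=27; pred: 8+2-3=7
Step 5: prey: 27+10-7=30; pred: 7+1-2=6
Step 6: prey: 30+12-7=35; pred: 6+1-2=5
Step 7: prey: 35+14-7=42; pred: 5+1-2=4
Step 8: prey: 42+16-6=52; pred: 4+1-1=4
Step 9: prey: 52+20-8=64; pred: 4+2-1=5
Max prey = 64 at step 9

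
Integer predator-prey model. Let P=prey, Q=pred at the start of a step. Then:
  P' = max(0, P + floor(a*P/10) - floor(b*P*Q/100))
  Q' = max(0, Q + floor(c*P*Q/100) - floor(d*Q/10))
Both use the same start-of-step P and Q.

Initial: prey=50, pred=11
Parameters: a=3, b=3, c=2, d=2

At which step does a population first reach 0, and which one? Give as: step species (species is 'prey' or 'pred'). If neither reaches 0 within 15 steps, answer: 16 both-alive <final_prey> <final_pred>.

Answer: 4 prey

Derivation:
Step 1: prey: 50+15-16=49; pred: 11+11-2=20
Step 2: prey: 49+14-29=34; pred: 20+19-4=35
Step 3: prey: 34+10-35=9; pred: 35+23-7=51
Step 4: prey: 9+2-13=0; pred: 51+9-10=50
First extinction: prey at step 4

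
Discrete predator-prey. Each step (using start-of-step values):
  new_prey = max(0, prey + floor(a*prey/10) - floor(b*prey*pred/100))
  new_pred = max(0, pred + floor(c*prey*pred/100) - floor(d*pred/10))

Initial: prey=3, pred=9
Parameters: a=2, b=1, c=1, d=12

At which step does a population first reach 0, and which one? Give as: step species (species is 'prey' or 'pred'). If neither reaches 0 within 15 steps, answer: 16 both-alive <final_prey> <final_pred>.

Answer: 1 pred

Derivation:
Step 1: prey: 3+0-0=3; pred: 9+0-10=0
First extinction: pred at step 1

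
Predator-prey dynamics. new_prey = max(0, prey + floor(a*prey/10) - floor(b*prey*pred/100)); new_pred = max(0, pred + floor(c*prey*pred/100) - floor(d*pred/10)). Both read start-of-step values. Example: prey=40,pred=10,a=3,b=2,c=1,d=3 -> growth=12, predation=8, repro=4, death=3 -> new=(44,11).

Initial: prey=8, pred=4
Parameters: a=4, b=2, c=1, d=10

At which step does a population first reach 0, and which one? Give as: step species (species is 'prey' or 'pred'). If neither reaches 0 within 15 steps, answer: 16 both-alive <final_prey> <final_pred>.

Step 1: prey: 8+3-0=11; pred: 4+0-4=0
First extinction: pred at step 1

Answer: 1 pred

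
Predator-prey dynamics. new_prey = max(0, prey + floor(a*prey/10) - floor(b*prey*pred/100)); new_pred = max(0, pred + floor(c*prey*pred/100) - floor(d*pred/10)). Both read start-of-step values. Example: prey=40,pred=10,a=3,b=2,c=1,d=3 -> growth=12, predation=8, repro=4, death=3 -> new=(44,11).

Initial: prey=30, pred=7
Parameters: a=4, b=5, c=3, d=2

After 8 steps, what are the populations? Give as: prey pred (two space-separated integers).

Step 1: prey: 30+12-10=32; pred: 7+6-1=12
Step 2: prey: 32+12-19=25; pred: 12+11-2=21
Step 3: prey: 25+10-26=9; pred: 21+15-4=32
Step 4: prey: 9+3-14=0; pred: 32+8-6=34
Step 5: prey: 0+0-0=0; pred: 34+0-6=28
Step 6: prey: 0+0-0=0; pred: 28+0-5=23
Step 7: prey: 0+0-0=0; pred: 23+0-4=19
Step 8: prey: 0+0-0=0; pred: 19+0-3=16

Answer: 0 16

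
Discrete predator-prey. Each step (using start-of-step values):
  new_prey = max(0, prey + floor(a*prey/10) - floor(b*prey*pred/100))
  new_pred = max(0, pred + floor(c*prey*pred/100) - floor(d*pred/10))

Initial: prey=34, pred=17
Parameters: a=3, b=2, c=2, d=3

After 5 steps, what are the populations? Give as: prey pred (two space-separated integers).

Step 1: prey: 34+10-11=33; pred: 17+11-5=23
Step 2: prey: 33+9-15=27; pred: 23+15-6=32
Step 3: prey: 27+8-17=18; pred: 32+17-9=40
Step 4: prey: 18+5-14=9; pred: 40+14-12=42
Step 5: prey: 9+2-7=4; pred: 42+7-12=37

Answer: 4 37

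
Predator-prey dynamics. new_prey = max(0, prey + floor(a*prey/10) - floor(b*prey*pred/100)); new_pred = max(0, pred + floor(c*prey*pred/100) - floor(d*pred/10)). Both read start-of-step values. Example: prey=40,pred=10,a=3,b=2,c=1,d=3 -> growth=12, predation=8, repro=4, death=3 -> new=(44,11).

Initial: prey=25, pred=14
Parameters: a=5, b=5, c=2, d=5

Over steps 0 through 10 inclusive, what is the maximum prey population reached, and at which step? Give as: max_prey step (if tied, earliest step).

Answer: 54 10

Derivation:
Step 1: prey: 25+12-17=20; pred: 14+7-7=14
Step 2: prey: 20+10-14=16; pred: 14+5-7=12
Step 3: prey: 16+8-9=15; pred: 12+3-6=9
Step 4: prey: 15+7-6=16; pred: 9+2-4=7
Step 5: prey: 16+8-5=19; pred: 7+2-3=6
Step 6: prey: 19+9-5=23; pred: 6+2-3=5
Step 7: prey: 23+11-5=29; pred: 5+2-2=5
Step 8: prey: 29+14-7=36; pred: 5+2-2=5
Step 9: prey: 36+18-9=45; pred: 5+3-2=6
Step 10: prey: 45+22-13=54; pred: 6+5-3=8
Max prey = 54 at step 10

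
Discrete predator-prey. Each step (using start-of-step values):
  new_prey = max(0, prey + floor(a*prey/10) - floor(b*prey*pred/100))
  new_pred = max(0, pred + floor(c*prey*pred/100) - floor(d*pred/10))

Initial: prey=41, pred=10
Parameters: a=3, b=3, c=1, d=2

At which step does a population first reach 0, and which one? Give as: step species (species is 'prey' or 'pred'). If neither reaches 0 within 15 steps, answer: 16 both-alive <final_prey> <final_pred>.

Answer: 16 both-alive 6 5

Derivation:
Step 1: prey: 41+12-12=41; pred: 10+4-2=12
Step 2: prey: 41+12-14=39; pred: 12+4-2=14
Step 3: prey: 39+11-16=34; pred: 14+5-2=17
Step 4: prey: 34+10-17=27; pred: 17+5-3=19
Step 5: prey: 27+8-15=20; pred: 19+5-3=21
Step 6: prey: 20+6-12=14; pred: 21+4-4=21
Step 7: prey: 14+4-8=10; pred: 21+2-4=19
Step 8: prey: 10+3-5=8; pred: 19+1-3=17
Step 9: prey: 8+2-4=6; pred: 17+1-3=15
Step 10: prey: 6+1-2=5; pred: 15+0-3=12
Step 11: prey: 5+1-1=5; pred: 12+0-2=10
Step 12: prey: 5+1-1=5; pred: 10+0-2=8
Step 13: prey: 5+1-1=5; pred: 8+0-1=7
Step 14: prey: 5+1-1=5; pred: 7+0-1=6
Step 15: prey: 5+1-0=6; pred: 6+0-1=5
No extinction within 15 steps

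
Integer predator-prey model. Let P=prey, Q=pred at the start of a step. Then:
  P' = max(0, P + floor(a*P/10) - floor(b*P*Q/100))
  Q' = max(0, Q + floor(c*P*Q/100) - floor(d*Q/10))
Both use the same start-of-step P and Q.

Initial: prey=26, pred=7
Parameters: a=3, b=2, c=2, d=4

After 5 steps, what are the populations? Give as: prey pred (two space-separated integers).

Step 1: prey: 26+7-3=30; pred: 7+3-2=8
Step 2: prey: 30+9-4=35; pred: 8+4-3=9
Step 3: prey: 35+10-6=39; pred: 9+6-3=12
Step 4: prey: 39+11-9=41; pred: 12+9-4=17
Step 5: prey: 41+12-13=40; pred: 17+13-6=24

Answer: 40 24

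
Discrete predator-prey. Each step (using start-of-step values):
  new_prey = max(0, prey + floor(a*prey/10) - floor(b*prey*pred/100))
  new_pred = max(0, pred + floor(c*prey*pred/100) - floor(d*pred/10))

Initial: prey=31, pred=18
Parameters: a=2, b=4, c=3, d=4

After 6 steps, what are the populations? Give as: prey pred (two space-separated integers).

Step 1: prey: 31+6-22=15; pred: 18+16-7=27
Step 2: prey: 15+3-16=2; pred: 27+12-10=29
Step 3: prey: 2+0-2=0; pred: 29+1-11=19
Step 4: prey: 0+0-0=0; pred: 19+0-7=12
Step 5: prey: 0+0-0=0; pred: 12+0-4=8
Step 6: prey: 0+0-0=0; pred: 8+0-3=5

Answer: 0 5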